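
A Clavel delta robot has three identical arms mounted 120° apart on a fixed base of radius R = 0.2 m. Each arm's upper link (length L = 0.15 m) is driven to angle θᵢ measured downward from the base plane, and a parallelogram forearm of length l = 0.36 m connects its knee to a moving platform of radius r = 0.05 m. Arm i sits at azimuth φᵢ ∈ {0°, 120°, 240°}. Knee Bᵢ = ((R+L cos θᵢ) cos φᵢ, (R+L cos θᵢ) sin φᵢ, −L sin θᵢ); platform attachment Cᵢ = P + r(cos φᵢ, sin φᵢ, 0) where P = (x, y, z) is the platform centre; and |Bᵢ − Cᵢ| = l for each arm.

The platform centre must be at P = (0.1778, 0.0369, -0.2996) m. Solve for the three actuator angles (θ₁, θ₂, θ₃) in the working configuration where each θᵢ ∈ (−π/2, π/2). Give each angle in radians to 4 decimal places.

θ₁ = -0.2618, θ₂ = 1.1344, θ₃ = 1.3961

rotate P by −φ1: (0.1778, 0.0369, -0.2996)
  e−x'=-0.0278;  (l²−L²−(e−x')²−y'²−z²)/2L = 0.0507
  θ1 = atan2(B,A) + arccos(C/0.3009) = -0.2618
φ2=120.0° → target in arm frame (-0.0569, -0.1724)
  A=0.2069, B=-0.2996, C=(l²−L²−A²−y'²−z²)/(2L)=-0.1841
  γ=atan2(-0.2996,0.2069)=-0.9663;  ψ=arccos(-0.5055)=2.1007;  θ2=γ+ψ≈1.1344
arm 3 (φ=240.0°): x'=-0.1209, y'=0.1355
  A=0.2709, B=-0.2996, C=(l²−L²−A²−y'²−z²)/(2L)=-0.2480
  γ=atan2(-0.2996,0.2709)=-0.8357;  ψ=arccos(-0.6140)=2.2319;  θ3=γ+ψ≈1.3961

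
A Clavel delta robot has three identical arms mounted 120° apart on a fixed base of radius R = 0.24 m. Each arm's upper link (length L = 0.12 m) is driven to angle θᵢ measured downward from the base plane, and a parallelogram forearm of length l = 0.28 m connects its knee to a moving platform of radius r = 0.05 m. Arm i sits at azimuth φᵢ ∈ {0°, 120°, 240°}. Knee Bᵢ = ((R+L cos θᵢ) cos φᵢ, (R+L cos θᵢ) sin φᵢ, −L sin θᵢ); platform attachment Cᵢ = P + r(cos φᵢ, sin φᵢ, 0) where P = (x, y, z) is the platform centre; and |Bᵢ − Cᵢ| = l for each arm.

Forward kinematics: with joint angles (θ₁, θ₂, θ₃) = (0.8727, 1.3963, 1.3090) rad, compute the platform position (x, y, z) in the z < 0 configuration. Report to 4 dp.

(0.0434, -0.0074, -0.2602)

φ1=0.0°: virtual centre (0.2671, 0.0000, -0.0919), radius l
φ2=120.0°: virtual centre (-0.1054, 0.1826, -0.1182), radius l
φ3=240.0°: virtual centre (-0.1105, -0.1914, -0.1159), radius l
eliminate P² terms by subtracting sphere 1 from 2 and 3
linear system: -0.7451x+0.3652y = -0.0214−-0.0525z; -0.7553x+-0.3829y = -0.0175−-0.0480z
Cramer: x(z) = 0.0260-0.0670z;  y(z) = -0.0055+0.0070z
quadratic in z: (1.0045)z²+(0.2161)z+(-0.0118)=0, √Δ=0.3066 → z ∈ {-0.2602, 0.0450}; z = -0.2602 (taking z<0)
x = 0.0434, y = -0.0074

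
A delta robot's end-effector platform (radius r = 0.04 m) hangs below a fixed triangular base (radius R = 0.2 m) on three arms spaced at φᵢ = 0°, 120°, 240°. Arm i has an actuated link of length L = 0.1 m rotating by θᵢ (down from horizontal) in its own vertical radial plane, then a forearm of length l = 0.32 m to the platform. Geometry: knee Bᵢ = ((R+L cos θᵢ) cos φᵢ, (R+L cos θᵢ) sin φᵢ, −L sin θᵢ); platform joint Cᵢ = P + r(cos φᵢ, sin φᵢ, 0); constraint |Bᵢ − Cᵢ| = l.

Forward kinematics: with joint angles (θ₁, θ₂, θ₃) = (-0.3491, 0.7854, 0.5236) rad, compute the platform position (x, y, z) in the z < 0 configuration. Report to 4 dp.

(0.0631, -0.0185, -0.2220)

centre 1 = (0.2540·cos0.0°, 0.2540·sin0.0°, 0.0342) = (0.2540, 0.0000, 0.0342)
arm 2 at φ=120.0°: (R−r)+L cos θ2 = 0.2307;  centre 2 = (-0.1154, 0.1998, -0.0707)
φ3=240.0°: virtual centre (-0.1233, -0.2136, -0.0500), radius l
|centre ₂|²−|centre ₁|² = -0.0074;  |centre ₃|²−|centre ₁|² = -0.0024
plane₁₂: -0.7386x+0.3996y+-0.2098z = -0.0074
det = 0.6170;  x = 0.0067+-0.2543z,  y = -0.0063+0.0550z
quadratic in z: (1.0677)z²+(0.0567)z+(-0.0400)=0, √Δ=0.4174 → z ∈ {-0.2220, 0.1689}; z = -0.2220 (taking z<0)
x = 0.0631, y = -0.0185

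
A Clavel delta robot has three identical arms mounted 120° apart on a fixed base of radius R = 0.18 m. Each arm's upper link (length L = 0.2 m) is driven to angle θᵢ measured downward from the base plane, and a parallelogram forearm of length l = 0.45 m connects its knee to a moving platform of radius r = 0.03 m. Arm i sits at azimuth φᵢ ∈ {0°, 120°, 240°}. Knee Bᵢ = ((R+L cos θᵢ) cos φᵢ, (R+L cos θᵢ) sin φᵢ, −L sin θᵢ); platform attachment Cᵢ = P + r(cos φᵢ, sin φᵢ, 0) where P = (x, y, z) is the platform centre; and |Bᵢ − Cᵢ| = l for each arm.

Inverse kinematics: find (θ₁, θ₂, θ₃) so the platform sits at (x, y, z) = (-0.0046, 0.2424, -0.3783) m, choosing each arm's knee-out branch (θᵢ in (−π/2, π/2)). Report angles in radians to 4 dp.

θ₁ = 0.7854, θ₂ = -0.1746, θ₃ = 1.3962

arm 1 (φ=0.0°): x'=-0.0046, y'=0.2424
  A=0.1546, B=-0.3783, C=(l²−L²−A²−y'²−z²)/(2L)=-0.1582
  √(A²+B²)=0.4087;  θ1 = -1.1828+1.9682 ≈ 0.7854
φ2=120.0° → target in arm frame (0.2122, -0.1172)
  A cos θ + B sin θ = C:  -0.0622·cos θ + -0.3783·sin θ = 0.0044
  √(A²+B²)=0.3834;  θ2 = -1.7338+1.5592 ≈ -0.1746
φ3=240.0° → target in arm frame (-0.2076, -0.1252)
  A cos θ + B sin θ = C:  0.3576·cos θ + -0.3783·sin θ = -0.3104
  √(A²+B²)=0.5206;  θ3 = -0.8135+2.2097 ≈ 1.3962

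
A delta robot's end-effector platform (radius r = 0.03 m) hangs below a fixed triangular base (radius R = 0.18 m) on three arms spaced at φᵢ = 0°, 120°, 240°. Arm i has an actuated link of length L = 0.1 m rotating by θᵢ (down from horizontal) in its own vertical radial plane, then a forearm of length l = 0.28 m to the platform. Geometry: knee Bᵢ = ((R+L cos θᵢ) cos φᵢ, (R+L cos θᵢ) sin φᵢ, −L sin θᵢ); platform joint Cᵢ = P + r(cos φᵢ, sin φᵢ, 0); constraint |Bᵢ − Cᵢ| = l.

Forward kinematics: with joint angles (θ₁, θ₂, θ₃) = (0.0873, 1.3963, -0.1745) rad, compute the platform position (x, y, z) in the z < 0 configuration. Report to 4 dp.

(0.0425, -0.0939, -0.1721)

φ1=0.0°: virtual centre (0.2496, 0.0000, -0.0087), radius l
φ2=120.0°: virtual centre (-0.0837, 0.1449, -0.0985), radius l
arm 3 at φ=240.0°: (R−r)+L cos θ3 = 0.2485;  centre 3 = (-0.1242, -0.2152, 0.0174)
subtract pairs → two planes through P
[-0.6666 0.2899 -0.1795]·P = -0.0247;  [-0.7477 -0.4304 0.0522]·P = -0.0003
Cramer: x(z) = 0.0213-0.1234z;  y(z) = -0.0362+0.3356z
into |P−centre ₁|² = l²: 1.1278z² + 0.0495z + -0.0249 = 0;  Δ = 0.1147;  z = -0.1721 or 0.1282 → z<0 root = -0.1721
x = 0.0425, y = -0.0939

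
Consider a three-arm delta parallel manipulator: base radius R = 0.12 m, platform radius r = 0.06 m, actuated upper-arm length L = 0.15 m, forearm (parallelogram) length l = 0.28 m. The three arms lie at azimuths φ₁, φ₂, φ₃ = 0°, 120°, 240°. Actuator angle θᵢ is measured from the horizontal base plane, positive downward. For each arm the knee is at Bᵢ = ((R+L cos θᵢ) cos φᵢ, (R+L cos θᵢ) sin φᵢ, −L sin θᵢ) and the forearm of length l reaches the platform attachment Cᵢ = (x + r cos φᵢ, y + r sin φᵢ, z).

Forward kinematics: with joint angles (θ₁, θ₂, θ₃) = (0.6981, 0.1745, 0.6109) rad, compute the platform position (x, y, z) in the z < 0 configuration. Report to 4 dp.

arm 1 at φ=0.0°: e+L cos θ1 = 0.1749;  centre 1 = (0.1749, 0.0000, -0.0964)
centre 2 = (0.2077·cos120.0°, 0.2077·sin120.0°, -0.0260) = (-0.1039, 0.1799, -0.0260)
φ3=240.0°: virtual centre (-0.0914, -0.1584, -0.0860), radius l
subtract pairs → two planes through P
plane₁₂: -0.5575x+0.3598y+0.1407z = 0.0039
det = 0.3682;  x = -0.0043+0.1413z,  y = 0.0042+-0.1722z
quadratic in z: (1.0496)z²+(0.1407)z+(-0.0370)=0, √Δ=0.4183 → z ∈ {-0.2663, 0.1322}; z = -0.2663 (taking z<0)
x = -0.0420, y = 0.0501

(-0.0420, 0.0501, -0.2663)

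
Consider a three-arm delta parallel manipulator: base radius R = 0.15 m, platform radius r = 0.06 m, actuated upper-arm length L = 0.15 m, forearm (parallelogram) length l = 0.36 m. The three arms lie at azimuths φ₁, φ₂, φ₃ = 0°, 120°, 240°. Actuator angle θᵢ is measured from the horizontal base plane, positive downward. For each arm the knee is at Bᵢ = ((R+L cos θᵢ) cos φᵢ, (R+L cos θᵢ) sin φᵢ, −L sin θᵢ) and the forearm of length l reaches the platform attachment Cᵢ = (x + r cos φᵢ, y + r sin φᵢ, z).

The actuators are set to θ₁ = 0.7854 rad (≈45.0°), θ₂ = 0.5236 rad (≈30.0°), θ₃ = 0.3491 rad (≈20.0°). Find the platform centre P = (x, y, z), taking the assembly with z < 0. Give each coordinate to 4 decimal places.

(-0.0582, -0.0236, -0.3598)

O1 = (0.1961·cos0.0°, 0.1961·sin0.0°, -0.1061) = (0.1961, 0.0000, -0.1061)
O2 = (0.2199·cos120.0°, 0.2199·sin120.0°, -0.0750) = (-0.1100, 0.1904, -0.0750)
O3 = (0.2310·cos240.0°, 0.2310·sin240.0°, -0.0513) = (-0.1155, -0.2000, -0.0513)
|O₂|²−|O₁|² = 0.0043;  |O₃|²−|O₁|² = 0.0063
[-0.6120 0.3809 0.0621]·P = 0.0043;  [-0.6231 -0.4000 0.1095]·P = 0.0063
det = 0.4821;  x = -0.0085+0.1381z,  y = -0.0024+0.0587z
into |P−O₁|² = l²: 1.0225z² + 0.1554z + -0.0765 = 0;  Δ = 0.3370;  z = -0.3598 or 0.2079 → z<0 root = -0.3598
x = -0.0582, y = -0.0236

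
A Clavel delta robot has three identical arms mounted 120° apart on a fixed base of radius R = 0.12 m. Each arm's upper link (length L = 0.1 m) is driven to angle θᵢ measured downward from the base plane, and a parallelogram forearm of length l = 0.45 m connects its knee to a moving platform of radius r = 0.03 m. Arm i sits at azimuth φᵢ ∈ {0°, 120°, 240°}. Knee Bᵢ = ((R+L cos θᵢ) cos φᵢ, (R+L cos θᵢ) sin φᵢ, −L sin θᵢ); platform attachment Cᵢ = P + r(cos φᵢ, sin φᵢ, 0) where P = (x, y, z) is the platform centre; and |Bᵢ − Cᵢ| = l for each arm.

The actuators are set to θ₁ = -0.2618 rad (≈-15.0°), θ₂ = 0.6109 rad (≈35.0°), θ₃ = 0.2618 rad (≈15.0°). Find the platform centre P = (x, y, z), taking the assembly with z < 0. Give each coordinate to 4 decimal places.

(0.1047, -0.0487, -0.4139)

φ1=0.0°: virtual centre (0.1866, 0.0000, 0.0259), radius l
arm 2 at φ=120.0°: ρ2 = 0.1719;  centre 2 = (-0.0860, 0.1489, -0.0574)
arm 3 at φ=240.0°: ρ3 = 0.1866;  centre 3 = (-0.0933, -0.1616, -0.0259)
subtract pairs → two planes through P
[-0.5451 0.2978 -0.1665]·P = -0.0026;  [-0.5598 -0.3232 -0.1035]·P = 0.0000
Cramer: x(z) = 0.0025-0.2469z;  y(z) = -0.0043+0.1072z
sphere 1 gives Az²+Bz+C=0 with A=1.0724, B=0.0382, C=-0.1679;  B²−4AC=0.7218;  roots -0.4139, 0.3783;  negative root z = -0.4139
x = 0.1047, y = -0.0487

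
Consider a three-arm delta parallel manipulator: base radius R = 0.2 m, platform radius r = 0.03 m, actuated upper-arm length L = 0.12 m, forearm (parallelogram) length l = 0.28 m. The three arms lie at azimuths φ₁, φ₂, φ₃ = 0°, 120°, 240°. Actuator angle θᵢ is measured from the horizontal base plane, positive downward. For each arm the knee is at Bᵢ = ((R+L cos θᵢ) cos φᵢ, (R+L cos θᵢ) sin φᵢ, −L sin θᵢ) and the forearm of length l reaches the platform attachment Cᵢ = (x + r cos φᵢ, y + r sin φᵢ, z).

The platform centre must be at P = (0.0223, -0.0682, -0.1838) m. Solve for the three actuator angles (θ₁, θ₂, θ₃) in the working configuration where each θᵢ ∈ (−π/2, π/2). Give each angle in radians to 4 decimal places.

rotate P by −φ1: (0.0223, -0.0682, -0.1838)
  A=0.1477, B=-0.1838, C=(l²−L²−A²−y'²−z²)/(2L)=0.0156
  γ=atan2(-0.1838,0.1477)=-0.8939;  ψ=arccos(0.0663)=1.5045;  θ1=γ+ψ≈0.6106
arm 2 (φ=120.0°): x'=-0.0702, y'=0.0148
  A cos θ + B sin θ = C:  0.2402·cos θ + -0.1838·sin θ = -0.1154
  γ=atan2(-0.1838,0.2402)=-0.6531;  ψ=arccos(-0.3816)=1.9624;  θ2=γ+ψ≈1.3092
arm 3 (φ=240.0°): x'=0.0479, y'=0.0534
  e−x'=0.1221;  (l²−L²−(e−x')²−y'²−z²)/2L = 0.0519
  θ3 = atan2(B,A) + arccos(C/0.2207) = 0.3488

θ₁ = 0.6106, θ₂ = 1.3092, θ₃ = 0.3488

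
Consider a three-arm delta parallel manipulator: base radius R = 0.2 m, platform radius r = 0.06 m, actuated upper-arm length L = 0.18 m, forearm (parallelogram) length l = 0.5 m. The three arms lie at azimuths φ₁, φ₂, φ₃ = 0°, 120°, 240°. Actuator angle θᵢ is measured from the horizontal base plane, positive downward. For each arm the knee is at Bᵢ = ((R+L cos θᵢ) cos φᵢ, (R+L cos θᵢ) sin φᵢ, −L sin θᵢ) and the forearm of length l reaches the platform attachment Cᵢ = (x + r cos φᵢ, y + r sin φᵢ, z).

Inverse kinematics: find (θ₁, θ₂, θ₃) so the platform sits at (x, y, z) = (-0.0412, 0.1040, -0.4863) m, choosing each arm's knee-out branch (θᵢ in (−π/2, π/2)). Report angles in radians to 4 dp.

φ1=0.0° → target in arm frame (-0.0412, 0.1040)
  e−x'=0.1812;  (l²−L²−(e−x')²−y'²−z²)/2L = -0.1737
  θ1 = atan2(B,A) + arccos(C/0.5190) = 0.6980
rotate P by −φ2: (0.1107, -0.0163, -0.4863)
  e−x'=0.0293;  (l²−L²−(e−x')²−y'²−z²)/2L = -0.0556
  θ2 = atan2(B,A) + arccos(C/0.4872) = 0.1746
φ3=240.0° → target in arm frame (-0.0695, -0.0877)
  A cos θ + B sin θ = C:  0.2095·cos θ + -0.4863·sin θ = -0.1957
  γ=atan2(-0.4863,0.2095)=-1.1641;  ψ=arccos(-0.3696)=1.9494;  θ3=γ+ψ≈0.7853

θ₁ = 0.6980, θ₂ = 0.1746, θ₃ = 0.7853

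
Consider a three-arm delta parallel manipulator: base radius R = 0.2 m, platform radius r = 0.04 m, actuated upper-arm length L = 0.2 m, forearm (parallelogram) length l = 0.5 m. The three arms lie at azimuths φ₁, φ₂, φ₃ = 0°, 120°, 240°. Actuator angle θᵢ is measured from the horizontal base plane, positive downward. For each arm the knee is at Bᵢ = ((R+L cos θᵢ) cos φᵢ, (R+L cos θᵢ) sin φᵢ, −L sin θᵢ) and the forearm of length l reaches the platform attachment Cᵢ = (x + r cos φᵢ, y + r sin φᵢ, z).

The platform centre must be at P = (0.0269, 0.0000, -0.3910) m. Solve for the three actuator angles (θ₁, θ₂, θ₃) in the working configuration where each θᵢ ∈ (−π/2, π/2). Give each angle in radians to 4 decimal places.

arm 1 (φ=0.0°): x'=0.0269, y'=0.0000
  A cos θ + B sin θ = C:  0.1331·cos θ + -0.3910·sin θ = 0.0985
  √(A²+B²)=0.4130;  θ1 = -1.2427+1.3300 ≈ 0.0873
φ2=120.0° → target in arm frame (-0.0134, -0.0233)
  A=0.1734, B=-0.3910, C=(l²−L²−A²−y'²−z²)/(2L)=0.0662
  √(A²+B²)=0.4277;  θ2 = -1.1533+1.4153 ≈ 0.2621
φ3=240.0° → target in arm frame (-0.0135, 0.0233)
  A=0.1735, B=-0.3910, C=(l²−L²−A²−y'²−z²)/(2L)=0.0662
  √(A²+B²)=0.4277;  θ3 = -1.1533+1.4153 ≈ 0.2621

θ₁ = 0.0873, θ₂ = 0.2621, θ₃ = 0.2621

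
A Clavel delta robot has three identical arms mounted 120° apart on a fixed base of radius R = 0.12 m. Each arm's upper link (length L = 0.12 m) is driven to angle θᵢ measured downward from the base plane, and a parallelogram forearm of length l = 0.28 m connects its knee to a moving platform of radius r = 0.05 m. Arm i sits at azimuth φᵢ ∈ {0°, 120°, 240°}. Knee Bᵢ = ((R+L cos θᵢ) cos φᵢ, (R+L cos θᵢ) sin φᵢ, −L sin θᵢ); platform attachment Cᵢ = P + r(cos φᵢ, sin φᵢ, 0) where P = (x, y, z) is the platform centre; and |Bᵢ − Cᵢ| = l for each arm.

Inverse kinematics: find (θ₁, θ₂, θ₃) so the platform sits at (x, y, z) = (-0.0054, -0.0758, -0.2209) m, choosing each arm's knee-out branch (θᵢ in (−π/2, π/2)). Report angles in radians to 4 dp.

arm 1 (φ=0.0°): x'=-0.0054, y'=-0.0758
  A cos θ + B sin θ = C:  0.0754·cos θ + -0.2209·sin θ = 0.0157
  γ=atan2(-0.2209,0.0754)=-1.2419;  ψ=arccos(0.0673)=1.5034;  θ1=γ+ψ≈0.2615
φ2=120.0° → target in arm frame (-0.0629, 0.0426)
  A=0.1329, B=-0.2209, C=(l²−L²−A²−y'²−z²)/(2L)=-0.0178
  √(A²+B²)=0.2578;  θ2 = -1.0290+1.6401 ≈ 0.6111
φ3=240.0° → target in arm frame (0.0683, 0.0332)
  e−x'=0.0017;  (l²−L²−(e−x')²−y'²−z²)/2L = 0.0587
  θ3 = atan2(B,A) + arccos(C/0.2209) = -0.2616

θ₁ = 0.2615, θ₂ = 0.6111, θ₃ = -0.2616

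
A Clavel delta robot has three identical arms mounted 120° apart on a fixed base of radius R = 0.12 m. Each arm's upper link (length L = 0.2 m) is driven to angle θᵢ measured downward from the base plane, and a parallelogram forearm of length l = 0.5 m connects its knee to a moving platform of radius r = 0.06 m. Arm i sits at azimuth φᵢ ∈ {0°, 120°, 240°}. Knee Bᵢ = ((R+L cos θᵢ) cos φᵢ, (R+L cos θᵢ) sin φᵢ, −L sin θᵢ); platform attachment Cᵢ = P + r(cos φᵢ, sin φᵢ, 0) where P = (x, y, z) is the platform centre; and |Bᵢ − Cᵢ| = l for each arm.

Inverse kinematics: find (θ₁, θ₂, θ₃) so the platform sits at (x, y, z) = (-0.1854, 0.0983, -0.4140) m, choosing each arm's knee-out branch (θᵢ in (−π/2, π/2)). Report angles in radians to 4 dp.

θ₁ = 0.6983, θ₂ = -0.3488, θ₃ = 0.1747

rotate P by −φ1: (-0.1854, 0.0983, -0.4140)
  A=0.2454, B=-0.4140, C=(l²−L²−A²−y'²−z²)/(2L)=-0.0782
  √(A²+B²)=0.4813;  θ1 = -1.0357+1.7340 ≈ 0.6983
φ2=120.0° → target in arm frame (0.1778, 0.1114)
  A cos θ + B sin θ = C:  -0.1178·cos θ + -0.4140·sin θ = 0.0308
  √(A²+B²)=0.4304;  θ2 = -1.8481+1.4993 ≈ -0.3488
rotate P by −φ3: (0.0076, -0.2097, -0.4140)
  e−x'=0.0524;  (l²−L²−(e−x')²−y'²−z²)/2L = -0.0203
  γ=atan2(-0.4140,0.0524)=-1.4448;  ψ=arccos(-0.0487)=1.6195;  θ3=γ+ψ≈0.1747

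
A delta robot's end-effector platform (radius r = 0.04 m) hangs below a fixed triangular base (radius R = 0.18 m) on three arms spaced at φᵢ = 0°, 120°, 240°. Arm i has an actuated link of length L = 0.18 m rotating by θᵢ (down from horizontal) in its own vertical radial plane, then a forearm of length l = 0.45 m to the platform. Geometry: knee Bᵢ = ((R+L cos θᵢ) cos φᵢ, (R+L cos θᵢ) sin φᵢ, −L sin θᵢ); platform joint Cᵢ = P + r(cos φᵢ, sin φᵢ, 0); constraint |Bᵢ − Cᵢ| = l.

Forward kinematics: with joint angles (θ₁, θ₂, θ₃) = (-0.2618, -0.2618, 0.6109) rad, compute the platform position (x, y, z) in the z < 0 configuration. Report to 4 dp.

φ1=0.0°: virtual centre (0.3139, 0.0000, 0.0466), radius l
arm 2 at φ=120.0°: e+L cos θ2 = 0.3139;  centre 2 = (-0.1569, 0.2718, 0.0466)
arm 3 at φ=240.0°: e+L cos θ3 = 0.2874;  centre 3 = (-0.1437, -0.2489, -0.1032)
|centre ₂|²−|centre ₁|² = 0.0000;  |centre ₃|²−|centre ₁|² = -0.0074
[-0.9416 0.5436 0.0000]·P = 0.0000;  [-0.9152 -0.4979 -0.2997]·P = -0.0074
det = 0.9663;  x = 0.0042+-0.1686z,  y = 0.0072+-0.2920z
quadratic in z: (1.1137)z²+(0.0070)z+(-0.1044)=0, √Δ=0.6819 → z ∈ {-0.3093, 0.3030}; z = -0.3093 (taking z<0)
x = 0.0563, y = 0.0975

(0.0563, 0.0975, -0.3093)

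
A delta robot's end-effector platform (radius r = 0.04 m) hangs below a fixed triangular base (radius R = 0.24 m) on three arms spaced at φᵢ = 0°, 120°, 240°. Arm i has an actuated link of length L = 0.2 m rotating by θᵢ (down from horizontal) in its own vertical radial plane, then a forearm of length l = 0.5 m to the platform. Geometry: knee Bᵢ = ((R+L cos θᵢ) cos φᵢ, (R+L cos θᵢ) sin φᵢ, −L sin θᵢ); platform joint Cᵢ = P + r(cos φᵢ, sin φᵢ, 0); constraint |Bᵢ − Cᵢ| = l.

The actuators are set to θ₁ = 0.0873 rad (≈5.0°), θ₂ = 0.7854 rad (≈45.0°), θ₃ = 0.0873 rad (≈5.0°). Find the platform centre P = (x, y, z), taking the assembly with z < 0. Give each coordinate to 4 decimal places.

φ1=0.0°: virtual centre (0.3992, 0.0000, -0.0174), radius l
φ2=120.0°: virtual centre (-0.1707, 0.2957, -0.1414), radius l
φ3=240.0°: virtual centre (-0.1996, -0.3458, -0.0174), radius l
subtract pairs → two planes through P
[-1.1399 0.5914 -0.2480]·P = -0.0231;  [-1.1977 -0.6915 0.0000]·P = 0.0000
det = 1.4965;  x = 0.0107+-0.1146z,  y = -0.0185+0.1985z
sphere 1 gives Az²+Bz+C=0 with A=1.0525, B=0.1166, C=-0.0984;  B²−4AC=0.4278;  roots -0.3661, 0.2553;  negative root z = -0.3661
x = 0.0526, y = -0.0912

(0.0526, -0.0912, -0.3661)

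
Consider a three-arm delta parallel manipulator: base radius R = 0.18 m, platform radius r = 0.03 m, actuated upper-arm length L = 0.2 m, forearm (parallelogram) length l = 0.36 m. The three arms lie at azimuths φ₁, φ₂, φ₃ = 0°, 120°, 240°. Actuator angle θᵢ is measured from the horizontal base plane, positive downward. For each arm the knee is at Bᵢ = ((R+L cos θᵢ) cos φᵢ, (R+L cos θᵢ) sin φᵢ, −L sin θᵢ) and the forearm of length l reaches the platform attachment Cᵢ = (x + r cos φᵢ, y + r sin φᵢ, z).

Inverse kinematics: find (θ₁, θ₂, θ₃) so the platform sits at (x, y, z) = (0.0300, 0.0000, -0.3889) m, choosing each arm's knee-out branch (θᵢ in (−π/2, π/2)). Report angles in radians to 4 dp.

θ₁ = 0.7853, θ₂ = 0.9597, θ₃ = 0.9597

arm 1 (φ=0.0°): x'=0.0300, y'=0.0000
  A cos θ + B sin θ = C:  0.1200·cos θ + -0.3889·sin θ = -0.1901
  √(A²+B²)=0.4070;  θ1 = -1.2715+2.0568 ≈ 0.7853
rotate P by −φ2: (-0.0150, -0.0260, -0.3889)
  A=0.1650, B=-0.3889, C=(l²−L²−A²−y'²−z²)/(2L)=-0.2239
  θ2 = atan2(B,A) + arccos(C/0.4225) = 0.9597
φ3=240.0° → target in arm frame (-0.0150, 0.0260)
  A cos θ + B sin θ = C:  0.1650·cos θ + -0.3889·sin θ = -0.2239
  γ=atan2(-0.3889,0.1650)=-1.1695;  ψ=arccos(-0.5299)=2.1293;  θ3=γ+ψ≈0.9597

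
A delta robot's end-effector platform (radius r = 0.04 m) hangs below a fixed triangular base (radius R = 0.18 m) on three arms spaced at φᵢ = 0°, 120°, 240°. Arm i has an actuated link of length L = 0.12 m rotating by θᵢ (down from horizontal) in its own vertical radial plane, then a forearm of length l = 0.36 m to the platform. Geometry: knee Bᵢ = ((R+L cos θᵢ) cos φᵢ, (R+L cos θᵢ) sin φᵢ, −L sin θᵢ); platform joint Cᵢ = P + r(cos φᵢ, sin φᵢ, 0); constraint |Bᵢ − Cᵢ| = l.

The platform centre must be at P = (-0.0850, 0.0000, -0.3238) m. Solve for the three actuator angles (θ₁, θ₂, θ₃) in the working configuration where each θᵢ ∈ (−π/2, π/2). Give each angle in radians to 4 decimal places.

θ₁ = 1.0469, θ₂ = 0.3488, θ₃ = 0.3488

rotate P by −φ1: (-0.0850, 0.0000, -0.3238)
  e−x'=0.2250;  (l²−L²−(e−x')²−y'²−z²)/2L = -0.1678
  γ=atan2(-0.3238,0.2250)=-0.9635;  ψ=arccos(-0.4256)=2.0104;  θ1=γ+ψ≈1.0469
rotate P by −φ2: (0.0425, 0.0736, -0.3238)
  A=0.0975, B=-0.3238, C=(l²−L²−A²−y'²−z²)/(2L)=-0.0190
  θ2 = atan2(B,A) + arccos(C/0.3382) = 0.3488
rotate P by −φ3: (0.0425, -0.0736, -0.3238)
  A=0.0975, B=-0.3238, C=(l²−L²−A²−y'²−z²)/(2L)=-0.0190
  θ3 = atan2(B,A) + arccos(C/0.3382) = 0.3488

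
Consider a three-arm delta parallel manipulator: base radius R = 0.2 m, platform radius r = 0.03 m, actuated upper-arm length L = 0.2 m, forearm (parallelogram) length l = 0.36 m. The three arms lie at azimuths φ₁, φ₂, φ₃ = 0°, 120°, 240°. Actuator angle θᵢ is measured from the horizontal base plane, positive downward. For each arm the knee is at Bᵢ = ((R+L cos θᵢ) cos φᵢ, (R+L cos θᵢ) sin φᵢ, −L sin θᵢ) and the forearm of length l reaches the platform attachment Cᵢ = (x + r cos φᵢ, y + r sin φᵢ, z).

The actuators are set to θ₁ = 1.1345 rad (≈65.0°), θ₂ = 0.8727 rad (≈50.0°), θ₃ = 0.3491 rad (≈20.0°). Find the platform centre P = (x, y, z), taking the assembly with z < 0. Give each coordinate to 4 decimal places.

(-0.0778, -0.0594, -0.3062)

O1 = (0.2545·cos0.0°, 0.2545·sin0.0°, -0.1813) = (0.2545, 0.0000, -0.1813)
arm 2 at φ=120.0°: ρ2 = 0.2986;  O2 = (-0.1493, 0.2586, -0.1532)
O3 = (0.3579·cos240.0°, 0.3579·sin240.0°, -0.0684) = (-0.1790, -0.3100, -0.0684)
eliminate P² terms by subtracting sphere 1 from 2 and 3
plane₁₂: -0.8076x+0.5171y+0.0561z = 0.0150
Cramer: x(z) = -0.0289+0.1596z;  y(z) = -0.0162+0.1408z
sphere 1 gives Az²+Bz+C=0 with A=1.0453, B=0.2675, C=-0.0161;  B²−4AC=0.1390;  roots -0.3062, 0.0504;  negative root z = -0.3062
x = -0.0778, y = -0.0594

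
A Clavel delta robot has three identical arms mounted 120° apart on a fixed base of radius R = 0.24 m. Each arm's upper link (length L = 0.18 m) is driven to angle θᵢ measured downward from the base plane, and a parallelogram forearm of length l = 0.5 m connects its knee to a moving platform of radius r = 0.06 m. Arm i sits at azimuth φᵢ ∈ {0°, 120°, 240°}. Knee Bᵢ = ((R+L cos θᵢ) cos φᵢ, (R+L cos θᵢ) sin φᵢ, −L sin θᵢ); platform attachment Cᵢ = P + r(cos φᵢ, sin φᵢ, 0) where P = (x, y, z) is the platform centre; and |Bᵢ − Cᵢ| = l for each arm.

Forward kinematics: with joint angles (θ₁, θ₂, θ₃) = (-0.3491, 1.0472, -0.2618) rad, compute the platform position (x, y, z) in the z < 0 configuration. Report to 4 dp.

(0.1037, -0.1641, -0.3420)

arm 1 at φ=0.0°: e+L cos θ1 = 0.3491;  O1 = (0.3491, 0.0000, 0.0616)
O2 = (0.2700·cos120.0°, 0.2700·sin120.0°, -0.1559) = (-0.1350, 0.2338, -0.1559)
arm 3 at φ=240.0°: e+L cos θ3 = 0.3539;  O3 = (-0.1769, -0.3065, 0.0466)
subtract pairs → two planes through P
[-0.9683 0.4677 -0.4349]·P = -0.0285;  [-1.0522 -0.6129 -0.0300]·P = 0.0017
Cramer: x(z) = 0.0154-0.2585z;  y(z) = -0.0291+0.3948z
quadratic in z: (1.2227)z²+(0.0264)z+(-0.1339)=0, √Δ=0.8098 → z ∈ {-0.3420, 0.3204}; z = -0.3420 (taking z<0)
x = 0.1037, y = -0.1641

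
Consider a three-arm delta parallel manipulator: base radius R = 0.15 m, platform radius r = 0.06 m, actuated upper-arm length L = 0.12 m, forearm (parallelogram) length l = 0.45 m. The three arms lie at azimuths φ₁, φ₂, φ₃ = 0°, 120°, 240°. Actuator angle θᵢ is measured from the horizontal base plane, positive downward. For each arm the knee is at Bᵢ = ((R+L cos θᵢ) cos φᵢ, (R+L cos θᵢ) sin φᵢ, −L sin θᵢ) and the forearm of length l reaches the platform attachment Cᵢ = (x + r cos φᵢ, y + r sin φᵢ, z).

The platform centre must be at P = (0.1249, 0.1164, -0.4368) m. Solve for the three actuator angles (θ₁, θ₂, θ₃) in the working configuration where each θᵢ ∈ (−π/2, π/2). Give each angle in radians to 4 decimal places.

θ₁ = 0.0871, θ₂ = 0.4360, θ₃ = 1.1345

rotate P by −φ1: (0.1249, 0.1164, -0.4368)
  A=-0.0349, B=-0.4368, C=(l²−L²−A²−y'²−z²)/(2L)=-0.0728
  γ=atan2(-0.4368,-0.0349)=-1.6505;  ψ=arccos(-0.1660)=1.7376;  θ1=γ+ψ≈0.0871
φ2=120.0° → target in arm frame (0.0384, -0.1664)
  A=0.0516, B=-0.4368, C=(l²−L²−A²−y'²−z²)/(2L)=-0.1377
  √(A²+B²)=0.4398;  θ2 = -1.4531+1.8891 ≈ 0.4360
φ3=240.0° → target in arm frame (-0.1633, 0.0500)
  A=0.2533, B=-0.4368, C=(l²−L²−A²−y'²−z²)/(2L)=-0.2889
  γ=atan2(-0.4368,0.2533)=-1.0454;  ψ=arccos(-0.5721)=2.1799;  θ3=γ+ψ≈1.1345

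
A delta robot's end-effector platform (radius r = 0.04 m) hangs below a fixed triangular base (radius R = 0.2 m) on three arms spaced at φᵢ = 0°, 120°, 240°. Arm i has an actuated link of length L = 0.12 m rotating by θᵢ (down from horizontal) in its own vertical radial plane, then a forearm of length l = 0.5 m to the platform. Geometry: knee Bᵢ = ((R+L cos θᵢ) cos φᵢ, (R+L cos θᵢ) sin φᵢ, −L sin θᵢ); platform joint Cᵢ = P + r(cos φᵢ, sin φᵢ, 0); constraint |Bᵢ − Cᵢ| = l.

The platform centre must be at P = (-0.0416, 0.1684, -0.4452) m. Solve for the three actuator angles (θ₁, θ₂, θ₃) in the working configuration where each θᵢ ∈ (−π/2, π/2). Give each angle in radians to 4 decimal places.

rotate P by −φ1: (-0.0416, 0.1684, -0.4452)
  A cos θ + B sin θ = C:  0.2016·cos θ + -0.4452·sin θ = -0.1317
  θ1 = atan2(B,A) + arccos(C/0.4887) = 0.6980
arm 2 (φ=120.0°): x'=0.1666, y'=-0.0482
  A cos θ + B sin θ = C:  -0.0066·cos θ + -0.4452·sin θ = 0.1460
  γ=atan2(-0.4452,-0.0066)=-1.5857;  ψ=arccos(0.3278)=1.2368;  θ2=γ+ψ≈-0.3489
arm 3 (φ=240.0°): x'=-0.1250, y'=-0.1202
  e−x'=0.2850;  (l²−L²−(e−x')²−y'²−z²)/2L = -0.2429
  √(A²+B²)=0.5286;  θ3 = -1.0013+2.0483 ≈ 1.0470

θ₁ = 0.6980, θ₂ = -0.3489, θ₃ = 1.0470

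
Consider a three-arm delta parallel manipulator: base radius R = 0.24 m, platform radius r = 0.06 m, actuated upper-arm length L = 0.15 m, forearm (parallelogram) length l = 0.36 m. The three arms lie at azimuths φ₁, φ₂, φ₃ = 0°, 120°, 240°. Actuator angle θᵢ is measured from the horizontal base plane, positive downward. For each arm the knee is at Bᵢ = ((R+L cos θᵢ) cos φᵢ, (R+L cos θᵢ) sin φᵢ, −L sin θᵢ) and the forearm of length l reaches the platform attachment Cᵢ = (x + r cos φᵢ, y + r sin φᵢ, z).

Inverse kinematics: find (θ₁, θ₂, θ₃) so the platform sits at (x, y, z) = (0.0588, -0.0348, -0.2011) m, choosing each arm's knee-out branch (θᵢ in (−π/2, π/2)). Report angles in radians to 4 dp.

φ1=0.0° → target in arm frame (0.0588, -0.0348)
  A cos θ + B sin θ = C:  0.1212·cos θ + -0.2011·sin θ = 0.1692
  γ=atan2(-0.2011,0.1212)=-1.0284;  ψ=arccos(0.7206)=0.7661;  θ1=γ+ψ≈-0.2623
arm 2 (φ=120.0°): x'=-0.0595, y'=-0.0335
  A=0.2395, B=-0.2011, C=(l²−L²−A²−y'²−z²)/(2L)=0.0272
  θ2 = atan2(B,A) + arccos(C/0.3128) = 0.7854
rotate P by −φ3: (0.0007, 0.0683, -0.2011)
  A=0.1793, B=-0.2011, C=(l²−L²−A²−y'²−z²)/(2L)=0.0995
  γ=atan2(-0.2011,0.1793)=-0.8427;  ψ=arccos(0.3694)=1.1924;  θ3=γ+ψ≈0.3497

θ₁ = -0.2623, θ₂ = 0.7854, θ₃ = 0.3497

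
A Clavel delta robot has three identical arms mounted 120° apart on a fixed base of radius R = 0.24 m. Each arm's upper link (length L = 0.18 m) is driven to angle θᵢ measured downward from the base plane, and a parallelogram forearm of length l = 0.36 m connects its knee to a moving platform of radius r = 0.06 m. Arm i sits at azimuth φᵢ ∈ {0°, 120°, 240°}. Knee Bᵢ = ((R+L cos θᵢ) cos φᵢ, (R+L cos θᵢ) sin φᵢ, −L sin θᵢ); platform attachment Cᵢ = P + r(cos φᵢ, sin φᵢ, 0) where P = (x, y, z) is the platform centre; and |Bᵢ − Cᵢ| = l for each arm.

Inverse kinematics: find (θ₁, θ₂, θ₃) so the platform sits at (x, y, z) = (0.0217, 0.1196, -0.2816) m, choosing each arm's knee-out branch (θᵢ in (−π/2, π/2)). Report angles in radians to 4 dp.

θ₁ = 0.6977, θ₂ = 0.2618, θ₃ = 1.3088

φ1=0.0° → target in arm frame (0.0217, 0.1196)
  A=0.1583, B=-0.2816, C=(l²−L²−A²−y'²−z²)/(2L)=-0.0596
  √(A²+B²)=0.3230;  θ1 = -1.0587+1.7564 ≈ 0.6977
rotate P by −φ2: (0.0927, -0.0786, -0.2816)
  e−x'=0.0873;  (l²−L²−(e−x')²−y'²−z²)/2L = 0.0114
  θ2 = atan2(B,A) + arccos(C/0.2948) = 0.2618
arm 3 (φ=240.0°): x'=-0.1144, y'=-0.0410
  e−x'=0.2944;  (l²−L²−(e−x')²−y'²−z²)/2L = -0.1957
  γ=atan2(-0.2816,0.2944)=-0.7631;  ψ=arccos(-0.4805)=2.0720;  θ3=γ+ψ≈1.3088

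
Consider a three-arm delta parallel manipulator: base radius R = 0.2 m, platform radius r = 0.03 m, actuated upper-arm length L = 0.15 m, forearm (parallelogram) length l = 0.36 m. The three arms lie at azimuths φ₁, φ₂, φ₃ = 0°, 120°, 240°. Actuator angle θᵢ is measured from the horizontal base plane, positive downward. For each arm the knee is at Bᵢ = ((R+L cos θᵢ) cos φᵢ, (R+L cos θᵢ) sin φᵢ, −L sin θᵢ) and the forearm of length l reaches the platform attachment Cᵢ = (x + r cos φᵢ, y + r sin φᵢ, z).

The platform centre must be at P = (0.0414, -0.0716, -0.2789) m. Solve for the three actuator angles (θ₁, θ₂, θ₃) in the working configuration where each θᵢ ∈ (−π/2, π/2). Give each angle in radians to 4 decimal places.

θ₁ = 0.3489, θ₂ = 1.0471, θ₃ = 0.3495

arm 1 (φ=0.0°): x'=0.0414, y'=-0.0716
  e−x'=0.1286;  (l²−L²−(e−x')²−y'²−z²)/2L = 0.0255
  θ1 = atan2(B,A) + arccos(C/0.3071) = 0.3489
arm 2 (φ=120.0°): x'=-0.0827, y'=-0.0001
  A=0.2527, B=-0.2789, C=(l²−L²−A²−y'²−z²)/(2L)=-0.1152
  γ=atan2(-0.2789,0.2527)=-0.8346;  ψ=arccos(-0.3060)=1.8818;  θ2=γ+ψ≈1.0471
φ3=240.0° → target in arm frame (0.0413, 0.0717)
  A cos θ + B sin θ = C:  0.1287·cos θ + -0.2789·sin θ = 0.0254
  γ=atan2(-0.2789,0.1287)=-1.1385;  ψ=arccos(0.0827)=1.4880;  θ3=γ+ψ≈0.3495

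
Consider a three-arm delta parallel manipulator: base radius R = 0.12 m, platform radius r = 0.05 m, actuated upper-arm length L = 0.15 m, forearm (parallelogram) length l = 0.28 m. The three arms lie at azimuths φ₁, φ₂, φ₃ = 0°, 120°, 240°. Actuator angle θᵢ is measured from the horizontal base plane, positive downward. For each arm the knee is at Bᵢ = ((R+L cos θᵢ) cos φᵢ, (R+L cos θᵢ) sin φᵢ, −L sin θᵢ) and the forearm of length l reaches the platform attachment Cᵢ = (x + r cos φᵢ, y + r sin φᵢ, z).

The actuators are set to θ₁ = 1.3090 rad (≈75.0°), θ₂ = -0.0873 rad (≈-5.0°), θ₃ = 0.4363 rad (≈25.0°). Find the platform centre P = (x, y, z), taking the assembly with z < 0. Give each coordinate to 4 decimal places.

centre 1 = (0.1088·cos0.0°, 0.1088·sin0.0°, -0.1449) = (0.1088, 0.0000, -0.1449)
centre 2 = (0.2194·cos120.0°, 0.2194·sin120.0°, 0.0131) = (-0.1097, 0.1900, 0.0131)
φ3=240.0°: virtual centre (-0.1030, -0.1784, -0.0634), radius l
|centre ₂|²−|centre ₁|² = 0.0155;  |centre ₃|²−|centre ₁|² = 0.0136
linear system: -0.4371x+0.3801y = 0.0155−0.3159z; -0.4236x+-0.3567y = 0.0136−0.1630z
Cramer: x(z) = -0.0337+0.5511z;  y(z) = 0.0019-0.1975z
quadratic in z: (1.3427)z²+(0.1319)z+(-0.0371)=0, √Δ=0.4653 → z ∈ {-0.2224, 0.1242}; z = -0.2224 (taking z<0)
x = -0.1563, y = 0.0459

(-0.1563, 0.0459, -0.2224)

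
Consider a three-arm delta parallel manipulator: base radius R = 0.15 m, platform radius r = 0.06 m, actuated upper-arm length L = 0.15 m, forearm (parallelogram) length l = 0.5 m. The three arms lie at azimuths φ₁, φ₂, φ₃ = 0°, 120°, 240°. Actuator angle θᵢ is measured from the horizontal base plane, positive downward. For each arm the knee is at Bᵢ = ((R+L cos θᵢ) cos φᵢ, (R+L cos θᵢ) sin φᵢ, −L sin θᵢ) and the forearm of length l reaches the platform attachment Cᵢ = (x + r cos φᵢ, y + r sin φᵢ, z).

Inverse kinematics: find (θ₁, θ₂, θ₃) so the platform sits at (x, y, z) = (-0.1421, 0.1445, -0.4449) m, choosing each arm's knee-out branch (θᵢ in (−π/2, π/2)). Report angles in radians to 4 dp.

θ₁ = 0.7857, θ₂ = -0.3490, θ₃ = 0.5239

φ1=0.0° → target in arm frame (-0.1421, 0.1445)
  e−x'=0.2321;  (l²−L²−(e−x')²−y'²−z²)/2L = -0.1506
  γ=atan2(-0.4449,0.2321)=-1.0899;  ψ=arccos(-0.3002)=1.8757;  θ1=γ+ψ≈0.7857
arm 2 (φ=120.0°): x'=0.1962, y'=0.0508
  A=-0.1062, B=-0.4449, C=(l²−L²−A²−y'²−z²)/(2L)=0.0524
  γ=atan2(-0.4449,-0.1062)=-1.8051;  ψ=arccos(0.1145)=1.4561;  θ2=γ+ψ≈-0.3490
rotate P by −φ3: (-0.0541, -0.1953, -0.4449)
  A=0.1441, B=-0.4449, C=(l²−L²−A²−y'²−z²)/(2L)=-0.0978
  √(A²+B²)=0.4677;  θ3 = -1.2576+1.7815 ≈ 0.5239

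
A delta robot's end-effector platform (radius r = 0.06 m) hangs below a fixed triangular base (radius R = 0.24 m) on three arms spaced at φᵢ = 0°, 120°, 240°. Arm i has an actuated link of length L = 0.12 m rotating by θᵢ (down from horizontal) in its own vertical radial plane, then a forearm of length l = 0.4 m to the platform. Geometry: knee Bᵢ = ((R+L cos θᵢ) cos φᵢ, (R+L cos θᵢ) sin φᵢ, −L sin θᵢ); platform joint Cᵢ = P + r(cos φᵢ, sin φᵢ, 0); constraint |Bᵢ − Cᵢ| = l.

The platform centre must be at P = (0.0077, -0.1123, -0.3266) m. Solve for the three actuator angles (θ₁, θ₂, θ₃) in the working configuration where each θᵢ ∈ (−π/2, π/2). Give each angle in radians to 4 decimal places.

rotate P by −φ1: (0.0077, -0.1123, -0.3266)
  A=0.1723, B=-0.3266, C=(l²−L²−A²−y'²−z²)/(2L)=-0.0140
  θ1 = atan2(B,A) + arccos(C/0.3693) = 0.5234
φ2=120.0° → target in arm frame (-0.1011, 0.0495)
  A=0.2811, B=-0.3266, C=(l²−L²−A²−y'²−z²)/(2L)=-0.1772
  γ=atan2(-0.3266,0.2811)=-0.8601;  ψ=arccos(-0.4113)=1.9947;  θ2=γ+ψ≈1.1345
rotate P by −φ3: (0.0934, 0.0628, -0.3266)
  A=0.0866, B=-0.3266, C=(l²−L²−A²−y'²−z²)/(2L)=0.1145
  γ=atan2(-0.3266,0.0866)=-1.3116;  ψ=arccos(0.3390)=1.2250;  θ3=γ+ψ≈-0.0866

θ₁ = 0.5234, θ₂ = 1.1345, θ₃ = -0.0866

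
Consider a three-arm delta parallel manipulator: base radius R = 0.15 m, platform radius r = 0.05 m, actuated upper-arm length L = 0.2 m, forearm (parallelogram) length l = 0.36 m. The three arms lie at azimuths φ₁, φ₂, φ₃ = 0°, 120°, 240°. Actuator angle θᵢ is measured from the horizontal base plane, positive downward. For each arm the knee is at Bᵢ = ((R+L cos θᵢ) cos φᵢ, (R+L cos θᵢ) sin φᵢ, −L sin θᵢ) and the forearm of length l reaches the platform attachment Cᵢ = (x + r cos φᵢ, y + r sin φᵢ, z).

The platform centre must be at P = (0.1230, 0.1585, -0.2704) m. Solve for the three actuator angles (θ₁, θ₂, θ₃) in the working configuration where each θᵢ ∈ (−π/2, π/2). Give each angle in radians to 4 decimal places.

arm 1 (φ=0.0°): x'=0.1230, y'=0.1585
  A=-0.0230, B=-0.2704, C=(l²−L²−A²−y'²−z²)/(2L)=-0.0229
  γ=atan2(-0.2704,-0.0230)=-1.6557;  ψ=arccos(-0.0845)=1.6553;  θ1=γ+ψ≈-0.0003
rotate P by −φ2: (0.0758, -0.1858, -0.2704)
  e−x'=0.0242;  (l²−L²−(e−x')²−y'²−z²)/2L = -0.0465
  γ=atan2(-0.2704,0.0242)=-1.4814;  ψ=arccos(-0.1714)=1.7431;  θ2=γ+ψ≈0.2617
φ3=240.0° → target in arm frame (-0.1988, 0.0273)
  A cos θ + B sin θ = C:  0.2988·cos θ + -0.2704·sin θ = -0.1838
  θ3 = atan2(B,A) + arccos(C/0.4030) = 1.3088

θ₁ = -0.0003, θ₂ = 0.2617, θ₃ = 1.3088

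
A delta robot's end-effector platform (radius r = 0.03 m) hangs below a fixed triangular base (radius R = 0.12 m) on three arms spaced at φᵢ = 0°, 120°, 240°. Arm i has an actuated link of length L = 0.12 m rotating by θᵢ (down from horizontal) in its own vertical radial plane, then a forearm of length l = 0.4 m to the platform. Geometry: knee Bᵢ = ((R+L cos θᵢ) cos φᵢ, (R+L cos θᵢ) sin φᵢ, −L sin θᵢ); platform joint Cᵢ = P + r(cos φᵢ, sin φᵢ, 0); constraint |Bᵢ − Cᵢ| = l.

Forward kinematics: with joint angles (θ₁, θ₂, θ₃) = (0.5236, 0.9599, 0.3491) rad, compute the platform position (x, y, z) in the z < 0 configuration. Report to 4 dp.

centre 1 = (0.1939·cos0.0°, 0.1939·sin0.0°, -0.0600) = (0.1939, 0.0000, -0.0600)
centre 2 = (0.1588·cos120.0°, 0.1588·sin120.0°, -0.0983) = (-0.0794, 0.1376, -0.0983)
centre 3 = (0.2028·cos240.0°, 0.2028·sin240.0°, -0.0410) = (-0.1014, -0.1756, -0.0410)
eliminate P² terms by subtracting sphere 1 from 2 and 3
linear system: -0.5467x+0.2751y = -0.0063−-0.0766z; -0.5906x+-0.3512y = 0.0016−0.0379z
Cramer: x(z) = 0.0050-0.0465z;  y(z) = -0.0130+0.1861z
sphere 1 gives Az²+Bz+C=0 with A=1.0368, B=0.1327, C=-0.1205;  B²−4AC=0.5175;  roots -0.4109, 0.2829;  negative root z = -0.4109
x = 0.0241, y = -0.0894

(0.0241, -0.0894, -0.4109)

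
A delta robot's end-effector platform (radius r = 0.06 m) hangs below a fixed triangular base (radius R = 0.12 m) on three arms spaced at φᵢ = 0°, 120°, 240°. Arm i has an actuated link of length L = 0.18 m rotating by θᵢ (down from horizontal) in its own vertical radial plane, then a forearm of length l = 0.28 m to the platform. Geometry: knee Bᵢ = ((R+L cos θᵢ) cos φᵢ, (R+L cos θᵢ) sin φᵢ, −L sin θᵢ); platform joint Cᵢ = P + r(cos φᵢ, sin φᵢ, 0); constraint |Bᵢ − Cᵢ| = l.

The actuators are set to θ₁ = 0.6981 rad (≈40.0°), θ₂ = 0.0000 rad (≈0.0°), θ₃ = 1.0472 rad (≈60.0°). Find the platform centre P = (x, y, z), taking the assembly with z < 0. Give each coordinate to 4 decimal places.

(-0.0140, 0.1279, -0.2465)

S1 = (0.1979·cos0.0°, 0.1979·sin0.0°, -0.1157) = (0.1979, 0.0000, -0.1157)
S2 = (0.2400·cos120.0°, 0.2400·sin120.0°, 0.0000) = (-0.1200, 0.2078, 0.0000)
arm 3 at φ=240.0°: e+L cos θ3 = 0.1500;  S3 = (-0.0750, -0.1299, -0.1559)
|S₂|²−|S₁|² = 0.0051;  |S₃|²−|S₁|² = -0.0057
[-0.6358 0.4157 0.2314]·P = 0.0051;  [-0.5458 -0.2598 -0.0804]·P = -0.0057
Cramer: x(z) = 0.0027+0.0681z;  y(z) = 0.0164-0.4525z
into |P−S₁|² = l²: 1.2094z² + 0.1900z + -0.0267 = 0;  Δ = 0.1651;  z = -0.2465 or 0.0894 → z<0 root = -0.2465
x = -0.0140, y = 0.1279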